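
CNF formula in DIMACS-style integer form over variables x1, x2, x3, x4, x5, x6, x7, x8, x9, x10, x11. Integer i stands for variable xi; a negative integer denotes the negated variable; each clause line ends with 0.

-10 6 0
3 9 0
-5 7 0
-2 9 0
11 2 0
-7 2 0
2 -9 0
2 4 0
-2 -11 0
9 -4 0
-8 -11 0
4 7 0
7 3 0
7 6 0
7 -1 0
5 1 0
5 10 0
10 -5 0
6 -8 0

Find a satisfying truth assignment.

x1 = 1, x2 = 1, x3 = 1, x4 = 0, x5 = 0, x6 = 1, x7 = 1, x8 = 1, x9 = 1, x10 = 1, x11 = 0

Pure literal: x3 appears only positively; assign x3 = True.
Pure literal: x6 appears only positively; assign x6 = True.
Set x1 = True and propagate.
  then x7 is forced to True.
  then x2 is forced to True.
  then x9 is forced to True.
  then x11 is forced to False.
Try x5 = False.
  then x10 is forced to True.
x4, x8 are now unconstrained; take x4 = False, x8 = True.
Every clause has at least one true literal under this assignment.
Check each clause:
  1. (x6 \/ ~x10) — x6 is true.
  2. (x9 \/ x3) — x9 is true.
  3. (~x5 \/ x7) — ~x5 is true.
  4. (~x2 \/ x9) — x9 is true.
  5. (x2 \/ x11) — x2 is true.
  6. (~x7 \/ x2) — x2 is true.
  7. (x2 \/ ~x9) — x2 is true.
  8. (x4 \/ x2) — x2 is true.
  9. (~x11 \/ ~x2) — ~x11 is true.
  10. (~x4 \/ x9) — x9 is true.
  11. (~x8 \/ ~x11) — ~x11 is true.
  12. (x7 \/ x4) — x7 is true.
  13. (x3 \/ x7) — x3 is true.
  14. (x6 \/ x7) — x6 is true.
  15. (x7 \/ ~x1) — x7 is true.
  16. (x5 \/ x1) — x1 is true.
  17. (x5 \/ x10) — x10 is true.
  18. (~x5 \/ x10) — x10 is true.
  19. (x6 \/ ~x8) — x6 is true.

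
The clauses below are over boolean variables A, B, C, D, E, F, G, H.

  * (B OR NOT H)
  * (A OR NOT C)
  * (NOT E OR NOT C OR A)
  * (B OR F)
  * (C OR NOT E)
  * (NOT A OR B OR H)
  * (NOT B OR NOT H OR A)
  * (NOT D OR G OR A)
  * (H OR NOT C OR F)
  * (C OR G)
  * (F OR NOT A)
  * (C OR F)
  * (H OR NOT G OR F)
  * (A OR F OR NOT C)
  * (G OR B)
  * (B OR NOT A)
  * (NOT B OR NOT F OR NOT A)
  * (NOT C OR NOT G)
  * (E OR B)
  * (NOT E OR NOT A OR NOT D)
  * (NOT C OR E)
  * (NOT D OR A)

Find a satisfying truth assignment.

Pure literal: D appears only negated; assign D = False.
Set A = False and propagate.
  then C is forced to False.
  then E is forced to False.
  then G is forced to True.
  then F is forced to True.
  then B is forced to True.
  then H is forced to False.

A = F, B = T, C = F, D = F, E = F, F = T, G = T, H = F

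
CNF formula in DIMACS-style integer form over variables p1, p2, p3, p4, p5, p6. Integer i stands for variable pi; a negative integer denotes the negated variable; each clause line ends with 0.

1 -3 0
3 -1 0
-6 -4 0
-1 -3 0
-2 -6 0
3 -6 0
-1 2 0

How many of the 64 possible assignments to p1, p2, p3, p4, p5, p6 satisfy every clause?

Case analysis on p1 and p3:
  p1=T, p3=T: a clause becomes empty — 0.
  p1=T, p3=F: a clause becomes empty — 0.
  p1=F, p3=T: a clause becomes empty — 0.
  p1=F, p3=F: forces p6=F; p2, p4, p5 free → 2^3 = 8.
Total: 0 + 0 + 0 + 8 = 8.

8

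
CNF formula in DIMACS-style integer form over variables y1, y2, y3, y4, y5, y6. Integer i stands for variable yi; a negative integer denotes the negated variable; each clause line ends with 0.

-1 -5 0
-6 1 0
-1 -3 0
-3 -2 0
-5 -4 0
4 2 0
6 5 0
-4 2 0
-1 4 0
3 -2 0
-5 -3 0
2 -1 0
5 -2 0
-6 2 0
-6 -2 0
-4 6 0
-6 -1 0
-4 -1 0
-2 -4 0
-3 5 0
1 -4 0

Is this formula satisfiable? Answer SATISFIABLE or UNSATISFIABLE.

UNSATISFIABLE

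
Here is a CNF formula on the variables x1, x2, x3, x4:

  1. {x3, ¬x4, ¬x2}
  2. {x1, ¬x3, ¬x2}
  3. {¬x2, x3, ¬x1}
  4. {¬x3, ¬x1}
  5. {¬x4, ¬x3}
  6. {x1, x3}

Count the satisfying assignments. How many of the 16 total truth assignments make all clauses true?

Satisfying assignments:
  x1=0 x2=0 x3=1 x4=0
  x1=1 x2=0 x3=0 x4=0
  x1=1 x2=0 x3=0 x4=1
That's 3 in total.

3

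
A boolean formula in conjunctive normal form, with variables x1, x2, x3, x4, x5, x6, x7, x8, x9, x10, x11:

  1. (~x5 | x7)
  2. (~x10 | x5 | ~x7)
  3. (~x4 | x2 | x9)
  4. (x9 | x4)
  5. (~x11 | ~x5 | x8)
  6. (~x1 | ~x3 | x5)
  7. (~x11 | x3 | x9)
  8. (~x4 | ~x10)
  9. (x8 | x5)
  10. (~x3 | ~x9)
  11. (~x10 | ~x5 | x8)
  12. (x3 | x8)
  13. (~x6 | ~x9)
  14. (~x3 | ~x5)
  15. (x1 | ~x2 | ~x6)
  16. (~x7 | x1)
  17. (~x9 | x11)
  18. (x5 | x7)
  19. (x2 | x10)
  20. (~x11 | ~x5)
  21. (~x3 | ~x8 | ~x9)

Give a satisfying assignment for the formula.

x1 = T, x2 = T, x3 = F, x4 = T, x5 = F, x6 = T, x7 = T, x8 = T, x9 = F, x10 = F, x11 = F

Set x1 = True and propagate.
Try x2 = True.
Try x3 = False.
  then x8 is forced to True.
The remaining clauses are satisfied by x4 = True, x5 = False, x6 = True, x7 = True, x9 = False, x10 = False, x11 = False.
Check each clause:
  1. (~x5 | x7) — ~x5 is true.
  2. (x5 | ~x10 | ~x7) — ~x10 is true.
  3. (x9 | x2 | ~x4) — x2 is true.
  4. (x9 | x4) — x4 is true.
  5. (x8 | ~x5 | ~x11) — x8 is true.
  6. (~x3 | ~x1 | x5) — ~x3 is true.
  7. (~x11 | x3 | x9) — ~x11 is true.
  8. (~x10 | ~x4) — ~x10 is true.
  9. (x5 | x8) — x8 is true.
  10. (~x3 | ~x9) — ~x3 is true.
  11. (~x10 | ~x5 | x8) — x8 is true.
  12. (x3 | x8) — x8 is true.
  13. (~x6 | ~x9) — ~x9 is true.
  14. (~x3 | ~x5) — ~x5 is true.
  15. (~x6 | x1 | ~x2) — x1 is true.
  16. (x1 | ~x7) — x1 is true.
  17. (~x9 | x11) — ~x9 is true.
  18. (x5 | x7) — x7 is true.
  19. (x10 | x2) — x2 is true.
  20. (~x11 | ~x5) — ~x5 is true.
  21. (~x9 | ~x8 | ~x3) — ~x3 is true.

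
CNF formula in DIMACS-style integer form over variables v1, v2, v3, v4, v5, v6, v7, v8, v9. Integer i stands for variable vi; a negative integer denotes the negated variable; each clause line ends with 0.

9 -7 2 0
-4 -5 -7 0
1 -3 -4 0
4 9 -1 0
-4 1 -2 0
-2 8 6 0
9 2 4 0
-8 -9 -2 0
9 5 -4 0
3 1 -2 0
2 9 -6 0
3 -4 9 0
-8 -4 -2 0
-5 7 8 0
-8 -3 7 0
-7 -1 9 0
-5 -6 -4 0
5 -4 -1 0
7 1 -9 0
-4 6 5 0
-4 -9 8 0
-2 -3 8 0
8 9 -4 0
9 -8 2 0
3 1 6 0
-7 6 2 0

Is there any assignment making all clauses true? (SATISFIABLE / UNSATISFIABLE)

Set v1 = True and propagate.
Branch on v2: take v2 = True.
For the remaining variables, v3 = False, v4 = False, v5 = False, v6 = True, v7 = True, v8 = False, v9 = True works.
So v1=True, v2=True, v3=False, v4=False, v5=False, v6=True, v7=True, v8=False, v9=True is a satisfying assignment.

SATISFIABLE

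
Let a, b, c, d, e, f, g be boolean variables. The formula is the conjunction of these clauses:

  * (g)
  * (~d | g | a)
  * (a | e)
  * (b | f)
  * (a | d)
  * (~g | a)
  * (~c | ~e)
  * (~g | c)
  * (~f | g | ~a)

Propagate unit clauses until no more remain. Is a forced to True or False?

True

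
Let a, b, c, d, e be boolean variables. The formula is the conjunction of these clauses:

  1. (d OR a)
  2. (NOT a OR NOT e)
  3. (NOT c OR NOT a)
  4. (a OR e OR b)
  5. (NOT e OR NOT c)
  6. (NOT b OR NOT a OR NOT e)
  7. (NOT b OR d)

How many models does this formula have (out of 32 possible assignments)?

The models are:
  a=0 b=0 c=0 d=1 e=1
  a=0 b=1 c=0 d=1 e=0
  a=0 b=1 c=0 d=1 e=1
  a=0 b=1 c=1 d=1 e=0
  a=1 b=0 c=0 d=0 e=0
  a=1 b=0 c=0 d=1 e=0
  a=1 b=1 c=0 d=1 e=0
Count: 7.

7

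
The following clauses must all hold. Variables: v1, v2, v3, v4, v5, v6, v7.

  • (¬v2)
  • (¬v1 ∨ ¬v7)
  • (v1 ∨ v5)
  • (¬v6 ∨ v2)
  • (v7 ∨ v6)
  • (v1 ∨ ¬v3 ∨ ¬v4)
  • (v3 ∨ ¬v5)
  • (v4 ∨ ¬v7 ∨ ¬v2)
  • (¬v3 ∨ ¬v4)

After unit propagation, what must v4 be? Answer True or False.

Unit clause (¬v2) sets v2 = False.
(v2 ∨ ¬v6) with v2 = False leaves only ¬v6, so v6 = False.
(v6 ∨ v7): since v6 = False, the clause reduces to (v7). v7 = True.
(¬v7 ∨ ¬v1) with v7 = True leaves only ¬v1, so v1 = False.
From (v5 ∨ v1) and v1 = False: v5 = True.
From (v3 ∨ ¬v5) and v5 = True: v3 = True.
In (¬v4 ∨ ¬v3 ∨ v1), v1, ¬v3 are now false; ¬v4 must hold, so v4 = False.

False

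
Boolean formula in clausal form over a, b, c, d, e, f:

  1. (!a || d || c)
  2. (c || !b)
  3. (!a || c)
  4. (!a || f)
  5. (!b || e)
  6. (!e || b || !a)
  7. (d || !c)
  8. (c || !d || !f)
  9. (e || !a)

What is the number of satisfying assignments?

Split on a, then c.
  a=T, c=T: remaining (b,d,e,f) ∈ {(T,T,T,T)} — 1.
  a=T, c=F: a clause becomes empty — 0.
  a=F, c=T: f free; 3 ways for (b,d,e) × 2^1 = 6.
  a=F, c=F: e free; 3 ways for (b,d,f) × 2^1 = 6.
Total: 1 + 0 + 6 + 6 = 13.

13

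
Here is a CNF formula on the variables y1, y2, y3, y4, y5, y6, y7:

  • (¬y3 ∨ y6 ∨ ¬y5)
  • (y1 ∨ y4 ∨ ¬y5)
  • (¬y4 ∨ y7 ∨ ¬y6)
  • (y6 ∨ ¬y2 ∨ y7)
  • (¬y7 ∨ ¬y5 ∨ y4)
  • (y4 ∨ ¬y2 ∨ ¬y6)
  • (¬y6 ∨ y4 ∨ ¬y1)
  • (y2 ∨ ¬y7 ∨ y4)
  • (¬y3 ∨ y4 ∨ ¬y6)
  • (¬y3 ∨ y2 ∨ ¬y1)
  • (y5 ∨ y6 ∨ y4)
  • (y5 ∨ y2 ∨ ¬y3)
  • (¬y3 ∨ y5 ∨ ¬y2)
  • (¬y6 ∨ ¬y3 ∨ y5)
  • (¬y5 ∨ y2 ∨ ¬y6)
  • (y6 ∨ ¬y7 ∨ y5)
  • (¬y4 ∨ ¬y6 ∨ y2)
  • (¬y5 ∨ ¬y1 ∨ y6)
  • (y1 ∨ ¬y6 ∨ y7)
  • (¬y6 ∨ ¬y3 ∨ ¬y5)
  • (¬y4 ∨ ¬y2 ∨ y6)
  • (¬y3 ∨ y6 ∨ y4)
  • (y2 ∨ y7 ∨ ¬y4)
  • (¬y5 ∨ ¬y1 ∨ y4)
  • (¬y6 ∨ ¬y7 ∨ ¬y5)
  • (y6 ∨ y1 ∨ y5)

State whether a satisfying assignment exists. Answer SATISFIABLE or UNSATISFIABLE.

SATISFIABLE

y3 occurs only negated in the remaining clauses — set y3 = False.
Try y1 = False.
The remaining clauses are satisfied by y2 = False, y4 = True, y5 = True, y6 = False, y7 = True.
So y1 = F, y2 = F, y3 = F, y4 = T, y5 = T, y6 = F, y7 = T is a satisfying assignment.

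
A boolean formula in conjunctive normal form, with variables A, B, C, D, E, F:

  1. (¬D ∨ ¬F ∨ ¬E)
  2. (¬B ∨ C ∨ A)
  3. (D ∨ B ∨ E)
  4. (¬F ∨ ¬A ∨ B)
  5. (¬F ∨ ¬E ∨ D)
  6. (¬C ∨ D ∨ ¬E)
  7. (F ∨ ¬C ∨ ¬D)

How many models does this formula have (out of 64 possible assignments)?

20

Split on D, then E.
  D=T, E=T: remaining (A,B,C,F) ∈ {(F,F,F,F); (T,F,F,F); (T,T,F,F)} — 3.
  D=T, E=F: 8 of the 16 assignments to (A,B,C,F) work.
  D=F, E=T: remaining (A,B,C,F) ∈ {(F,F,F,F); (T,F,F,F); (T,T,F,F)} — 3.
  D=F, E=F: F free; 3 ways for (A,B,C) × 2^1 = 6.
Total: 3 + 8 + 3 + 6 = 20.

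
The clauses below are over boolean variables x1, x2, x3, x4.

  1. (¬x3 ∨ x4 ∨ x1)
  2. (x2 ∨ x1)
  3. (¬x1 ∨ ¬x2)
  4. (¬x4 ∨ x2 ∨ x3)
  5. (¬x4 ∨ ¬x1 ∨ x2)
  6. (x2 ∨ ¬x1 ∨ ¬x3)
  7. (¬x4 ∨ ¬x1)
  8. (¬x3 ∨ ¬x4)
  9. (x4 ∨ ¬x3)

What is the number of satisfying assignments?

Satisfying assignments:
  x1=0 x2=1 x3=0 x4=0
  x1=0 x2=1 x3=0 x4=1
  x1=1 x2=0 x3=0 x4=0
That's 3 in total.

3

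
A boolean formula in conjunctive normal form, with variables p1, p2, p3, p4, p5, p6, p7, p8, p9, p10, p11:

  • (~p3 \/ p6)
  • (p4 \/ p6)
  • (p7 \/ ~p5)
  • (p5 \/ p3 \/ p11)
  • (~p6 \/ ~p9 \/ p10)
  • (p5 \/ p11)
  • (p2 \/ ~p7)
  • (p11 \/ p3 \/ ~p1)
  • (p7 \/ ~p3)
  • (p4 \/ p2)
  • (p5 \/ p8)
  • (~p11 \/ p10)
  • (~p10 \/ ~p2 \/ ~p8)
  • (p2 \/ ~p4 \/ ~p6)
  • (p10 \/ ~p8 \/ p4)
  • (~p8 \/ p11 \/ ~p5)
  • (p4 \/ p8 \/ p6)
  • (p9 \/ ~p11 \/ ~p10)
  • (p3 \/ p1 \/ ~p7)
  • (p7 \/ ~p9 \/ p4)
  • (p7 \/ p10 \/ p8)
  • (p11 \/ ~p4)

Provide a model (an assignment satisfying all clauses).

p1=True, p2=False, p3=False, p4=True, p5=False, p6=False, p7=False, p8=True, p9=True, p10=True, p11=True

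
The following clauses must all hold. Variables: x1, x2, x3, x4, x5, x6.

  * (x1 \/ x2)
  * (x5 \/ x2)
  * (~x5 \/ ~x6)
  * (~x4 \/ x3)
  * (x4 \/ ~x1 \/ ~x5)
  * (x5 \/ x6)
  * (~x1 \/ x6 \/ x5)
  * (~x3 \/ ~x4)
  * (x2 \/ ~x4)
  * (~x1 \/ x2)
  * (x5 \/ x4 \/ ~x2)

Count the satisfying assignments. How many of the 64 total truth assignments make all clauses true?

The models are:
  x1=F x2=T x3=F x4=F x5=T x6=F
  x1=F x2=T x3=T x4=F x5=T x6=F
That's 2 in total.

2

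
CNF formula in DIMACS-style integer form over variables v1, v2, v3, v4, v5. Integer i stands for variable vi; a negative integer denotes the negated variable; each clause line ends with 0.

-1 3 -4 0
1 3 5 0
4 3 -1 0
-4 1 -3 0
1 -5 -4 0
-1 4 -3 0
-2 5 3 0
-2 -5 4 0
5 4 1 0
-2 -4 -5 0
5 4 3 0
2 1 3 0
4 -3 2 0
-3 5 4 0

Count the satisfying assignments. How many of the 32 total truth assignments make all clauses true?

3

The models are:
  v1=1 v2=0 v3=1 v4=1 v5=0
  v1=1 v2=0 v3=1 v4=1 v5=1
  v1=1 v2=1 v3=1 v4=1 v5=0
That's 3 in total.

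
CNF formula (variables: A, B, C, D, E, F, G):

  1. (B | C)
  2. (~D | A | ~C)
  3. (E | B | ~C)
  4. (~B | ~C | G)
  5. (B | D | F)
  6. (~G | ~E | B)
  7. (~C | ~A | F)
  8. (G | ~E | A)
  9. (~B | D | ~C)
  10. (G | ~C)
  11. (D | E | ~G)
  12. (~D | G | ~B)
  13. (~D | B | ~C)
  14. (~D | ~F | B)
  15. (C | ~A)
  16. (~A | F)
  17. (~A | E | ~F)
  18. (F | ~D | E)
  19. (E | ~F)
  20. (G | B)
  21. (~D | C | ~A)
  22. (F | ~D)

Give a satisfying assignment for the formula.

Try A = False.
The remaining clauses are satisfied by B = True, C = False, D = False, E = True, F = False, G = True.

A = 0  B = 1  C = 0  D = 0  E = 1  F = 0  G = 1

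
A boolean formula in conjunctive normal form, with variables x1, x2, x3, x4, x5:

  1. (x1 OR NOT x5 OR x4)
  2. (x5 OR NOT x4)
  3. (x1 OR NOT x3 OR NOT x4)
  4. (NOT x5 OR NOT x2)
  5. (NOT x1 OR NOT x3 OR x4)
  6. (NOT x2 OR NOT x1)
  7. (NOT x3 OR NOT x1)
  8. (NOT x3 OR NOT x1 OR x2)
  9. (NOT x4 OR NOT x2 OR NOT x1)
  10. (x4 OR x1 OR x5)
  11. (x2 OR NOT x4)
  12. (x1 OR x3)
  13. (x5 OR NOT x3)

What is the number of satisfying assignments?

Satisfying assignments:
  x1=1 x2=0 x3=0 x4=0 x5=0
  x1=1 x2=0 x3=0 x4=0 x5=1
That's 2 in total.

2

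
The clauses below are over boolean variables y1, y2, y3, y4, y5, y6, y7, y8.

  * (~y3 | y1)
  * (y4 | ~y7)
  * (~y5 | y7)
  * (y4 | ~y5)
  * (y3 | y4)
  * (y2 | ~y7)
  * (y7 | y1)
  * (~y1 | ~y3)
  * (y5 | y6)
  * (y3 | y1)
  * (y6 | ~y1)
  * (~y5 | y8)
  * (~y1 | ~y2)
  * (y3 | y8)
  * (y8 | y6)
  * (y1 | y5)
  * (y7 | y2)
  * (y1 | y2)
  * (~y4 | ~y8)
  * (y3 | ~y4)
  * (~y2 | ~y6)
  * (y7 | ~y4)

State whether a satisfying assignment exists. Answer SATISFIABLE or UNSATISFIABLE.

UNSATISFIABLE

y1 = True:
  propagation gives y3=False, y4=True; an empty clause results — contradiction.
y1 = False:
  propagation gives y3=False; an empty clause results — contradiction.
Every branch closes, so no satisfying assignment exists.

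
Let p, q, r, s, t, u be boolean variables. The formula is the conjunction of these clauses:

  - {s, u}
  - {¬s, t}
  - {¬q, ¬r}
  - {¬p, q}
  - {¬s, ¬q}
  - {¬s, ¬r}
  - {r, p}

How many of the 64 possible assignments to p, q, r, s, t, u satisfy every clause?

4

Satisfying assignments:
  p=0 q=0 r=1 s=0 t=0 u=1
  p=0 q=0 r=1 s=0 t=1 u=1
  p=1 q=1 r=0 s=0 t=0 u=1
  p=1 q=1 r=0 s=0 t=1 u=1
Count: 4.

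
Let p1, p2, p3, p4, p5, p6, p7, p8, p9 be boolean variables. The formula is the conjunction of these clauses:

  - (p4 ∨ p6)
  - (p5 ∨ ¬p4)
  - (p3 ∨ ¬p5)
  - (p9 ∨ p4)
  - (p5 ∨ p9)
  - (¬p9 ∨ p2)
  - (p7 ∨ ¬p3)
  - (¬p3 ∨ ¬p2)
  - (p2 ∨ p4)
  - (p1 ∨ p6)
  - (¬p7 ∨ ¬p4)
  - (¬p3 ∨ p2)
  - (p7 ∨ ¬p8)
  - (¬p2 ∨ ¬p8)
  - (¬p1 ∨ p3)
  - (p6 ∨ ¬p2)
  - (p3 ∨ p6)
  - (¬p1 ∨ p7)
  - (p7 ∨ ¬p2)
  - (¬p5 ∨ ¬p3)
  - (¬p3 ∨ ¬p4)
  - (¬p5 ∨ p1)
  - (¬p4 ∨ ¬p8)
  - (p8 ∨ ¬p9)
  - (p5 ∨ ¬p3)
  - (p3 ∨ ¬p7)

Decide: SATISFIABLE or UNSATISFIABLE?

p3 = True:
  propagation gives p7=True, p2=False; an empty clause results — contradiction.
p3 = False:
  propagation gives p5=False, p4=False, p6=True, p9=True; an empty clause results — contradiction.
Every branch closes, so no satisfying assignment exists.

UNSATISFIABLE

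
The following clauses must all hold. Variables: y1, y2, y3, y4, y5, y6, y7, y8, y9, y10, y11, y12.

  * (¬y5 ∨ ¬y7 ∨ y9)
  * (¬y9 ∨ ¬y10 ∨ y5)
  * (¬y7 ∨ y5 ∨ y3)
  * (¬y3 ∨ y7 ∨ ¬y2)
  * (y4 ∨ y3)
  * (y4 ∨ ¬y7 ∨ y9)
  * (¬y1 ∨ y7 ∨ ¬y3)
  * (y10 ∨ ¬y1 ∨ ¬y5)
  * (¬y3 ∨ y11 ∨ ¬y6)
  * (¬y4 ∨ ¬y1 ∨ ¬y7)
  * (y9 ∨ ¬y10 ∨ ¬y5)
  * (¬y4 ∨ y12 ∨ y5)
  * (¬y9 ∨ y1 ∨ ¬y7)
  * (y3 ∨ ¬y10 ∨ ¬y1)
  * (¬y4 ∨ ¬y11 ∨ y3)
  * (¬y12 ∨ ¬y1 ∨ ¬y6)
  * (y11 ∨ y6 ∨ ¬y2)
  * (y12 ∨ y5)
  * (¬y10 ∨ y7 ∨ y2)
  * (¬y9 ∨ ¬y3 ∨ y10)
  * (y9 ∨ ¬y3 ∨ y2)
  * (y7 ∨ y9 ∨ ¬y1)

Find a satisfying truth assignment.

y1=F, y2=F, y3=F, y4=T, y5=F, y6=F, y7=F, y8=T, y9=T, y10=F, y11=F, y12=T

Check each clause:
  1. (¬y5 ∨ ¬y7 ∨ y9) — ¬y7 is true.
  2. (¬y9 ∨ y5 ∨ ¬y10) — ¬y10 is true.
  3. (y5 ∨ y3 ∨ ¬y7) — ¬y7 is true.
  4. (¬y3 ∨ ¬y2 ∨ y7) — ¬y3 is true.
  5. (y4 ∨ y3) — y4 is true.
  6. (¬y7 ∨ y4 ∨ y9) — y9 is true.
  7. (y7 ∨ ¬y3 ∨ ¬y1) — ¬y3 is true.
  8. (y10 ∨ ¬y1 ∨ ¬y5) — ¬y5 is true.
  9. (¬y3 ∨ y11 ∨ ¬y6) — ¬y6 is true.
  10. (¬y7 ∨ ¬y1 ∨ ¬y4) — ¬y7 is true.
  11. (¬y5 ∨ y9 ∨ ¬y10) — y9 is true.
  12. (y5 ∨ y12 ∨ ¬y4) — y12 is true.
  13. (¬y9 ∨ y1 ∨ ¬y7) — ¬y7 is true.
  14. (¬y1 ∨ ¬y10 ∨ y3) — ¬y1 is true.
  15. (y3 ∨ ¬y4 ∨ ¬y11) — ¬y11 is true.
  16. (¬y6 ∨ ¬y12 ∨ ¬y1) — ¬y6 is true.
  17. (y6 ∨ ¬y2 ∨ y11) — ¬y2 is true.
  18. (y5 ∨ y12) — y12 is true.
  19. (y2 ∨ y7 ∨ ¬y10) — ¬y10 is true.
  20. (¬y9 ∨ y10 ∨ ¬y3) — ¬y3 is true.
  21. (y2 ∨ ¬y3 ∨ y9) — y9 is true.
  22. (y9 ∨ y7 ∨ ¬y1) — y9 is true.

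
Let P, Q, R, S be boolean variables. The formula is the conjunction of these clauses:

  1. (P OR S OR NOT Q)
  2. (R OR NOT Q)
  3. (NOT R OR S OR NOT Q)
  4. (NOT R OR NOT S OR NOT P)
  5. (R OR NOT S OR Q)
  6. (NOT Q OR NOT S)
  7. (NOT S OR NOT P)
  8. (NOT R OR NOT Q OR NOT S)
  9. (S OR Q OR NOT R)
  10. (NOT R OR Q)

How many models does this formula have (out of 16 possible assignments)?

The models are:
  P=F Q=F R=F S=F
  P=T Q=F R=F S=F
That's 2 in total.

2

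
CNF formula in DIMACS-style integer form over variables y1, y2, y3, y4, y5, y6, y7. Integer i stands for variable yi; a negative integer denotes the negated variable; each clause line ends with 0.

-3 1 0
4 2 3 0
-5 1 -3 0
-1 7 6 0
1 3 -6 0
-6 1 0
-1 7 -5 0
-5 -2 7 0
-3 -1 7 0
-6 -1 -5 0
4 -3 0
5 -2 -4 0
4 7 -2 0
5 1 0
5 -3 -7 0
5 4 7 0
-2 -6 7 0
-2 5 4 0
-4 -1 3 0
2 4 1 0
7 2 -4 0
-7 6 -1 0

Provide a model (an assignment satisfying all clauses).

y1=False, y2=False, y3=False, y4=True, y5=True, y6=False, y7=True

Set y1 = False and propagate.
  then y3 is forced to False.
  then y6 is forced to False.
  then y5 is forced to True.
Branch on y2: take y2 = False.
  then y4 is forced to True.
  then y7 is forced to True.
Every clause has at least one true literal under this assignment.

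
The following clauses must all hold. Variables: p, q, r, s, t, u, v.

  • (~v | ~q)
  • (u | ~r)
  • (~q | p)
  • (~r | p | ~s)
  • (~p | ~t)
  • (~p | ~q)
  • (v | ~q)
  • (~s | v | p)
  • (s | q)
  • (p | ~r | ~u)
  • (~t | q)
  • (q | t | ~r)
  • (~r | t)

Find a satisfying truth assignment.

p = T  q = F  r = F  s = T  t = F  u = F  v = F

Check each clause:
  1. (~v | ~q) — ~v is true.
  2. (u | ~r) — ~r is true.
  3. (~q | p) — p is true.
  4. (~r | p | ~s) — p is true.
  5. (~p | ~t) — ~t is true.
  6. (~p | ~q) — ~q is true.
  7. (v | ~q) — ~q is true.
  8. (~s | v | p) — p is true.
  9. (s | q) — s is true.
  10. (~r | p | ~u) — p is true.
  11. (~t | q) — ~t is true.
  12. (q | ~r | t) — ~r is true.
  13. (t | ~r) — ~r is true.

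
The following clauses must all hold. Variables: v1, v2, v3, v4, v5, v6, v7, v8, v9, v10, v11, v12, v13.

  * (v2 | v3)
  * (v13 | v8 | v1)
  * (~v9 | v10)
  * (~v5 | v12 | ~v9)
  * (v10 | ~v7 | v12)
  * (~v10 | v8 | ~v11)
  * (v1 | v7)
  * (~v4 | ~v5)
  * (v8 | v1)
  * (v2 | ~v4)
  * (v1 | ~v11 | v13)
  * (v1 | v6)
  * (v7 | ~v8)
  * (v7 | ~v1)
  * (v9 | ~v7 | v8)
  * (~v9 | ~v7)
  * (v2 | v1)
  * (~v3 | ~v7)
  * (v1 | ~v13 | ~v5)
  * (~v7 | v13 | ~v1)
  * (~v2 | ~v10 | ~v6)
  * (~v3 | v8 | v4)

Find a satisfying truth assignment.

v1 = True, v2 = True, v3 = False, v4 = False, v5 = False, v6 = False, v7 = True, v8 = True, v9 = False, v10 = False, v11 = True, v12 = True, v13 = True

Check each clause:
  1. (v2 | v3) — v2 is true.
  2. (v1 | v13 | v8) — v8 is true.
  3. (v10 | ~v9) — ~v9 is true.
  4. (~v9 | v12 | ~v5) — ~v5 is true.
  5. (v12 | v10 | ~v7) — v12 is true.
  6. (v8 | ~v11 | ~v10) — v8 is true.
  7. (v1 | v7) — v1 is true.
  8. (~v4 | ~v5) — ~v5 is true.
  9. (v1 | v8) — v8 is true.
  10. (~v4 | v2) — v2 is true.
  11. (~v11 | v1 | v13) — v1 is true.
  12. (v6 | v1) — v1 is true.
  13. (~v8 | v7) — v7 is true.
  14. (~v1 | v7) — v7 is true.
  15. (~v7 | v8 | v9) — v8 is true.
  16. (~v7 | ~v9) — ~v9 is true.
  17. (v1 | v2) — v1 is true.
  18. (~v3 | ~v7) — ~v3 is true.
  19. (v1 | ~v13 | ~v5) — v1 is true.
  20. (~v1 | v13 | ~v7) — v13 is true.
  21. (~v6 | ~v10 | ~v2) — ~v6 is true.
  22. (v8 | ~v3 | v4) — v8 is true.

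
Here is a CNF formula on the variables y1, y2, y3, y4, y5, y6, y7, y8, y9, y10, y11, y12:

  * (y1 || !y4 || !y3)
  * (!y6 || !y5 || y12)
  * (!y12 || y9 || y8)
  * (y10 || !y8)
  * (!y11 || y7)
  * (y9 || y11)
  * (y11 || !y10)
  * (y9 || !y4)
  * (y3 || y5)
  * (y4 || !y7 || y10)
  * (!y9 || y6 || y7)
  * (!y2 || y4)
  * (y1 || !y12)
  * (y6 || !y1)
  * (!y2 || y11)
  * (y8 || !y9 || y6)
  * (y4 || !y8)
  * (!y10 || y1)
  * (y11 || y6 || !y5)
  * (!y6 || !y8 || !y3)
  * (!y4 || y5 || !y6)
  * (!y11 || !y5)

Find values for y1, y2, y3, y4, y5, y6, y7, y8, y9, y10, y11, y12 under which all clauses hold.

y1=1, y2=0, y3=1, y4=0, y5=0, y6=1, y7=0, y8=0, y9=1, y10=0, y11=0, y12=1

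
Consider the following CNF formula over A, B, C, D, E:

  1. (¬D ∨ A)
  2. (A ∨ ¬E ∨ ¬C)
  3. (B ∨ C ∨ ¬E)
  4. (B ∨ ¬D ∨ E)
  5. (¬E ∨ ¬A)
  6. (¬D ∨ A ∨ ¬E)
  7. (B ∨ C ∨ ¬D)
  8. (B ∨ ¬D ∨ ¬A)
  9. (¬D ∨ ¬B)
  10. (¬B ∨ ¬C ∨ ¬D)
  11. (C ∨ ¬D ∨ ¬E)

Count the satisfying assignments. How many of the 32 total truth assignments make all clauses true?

9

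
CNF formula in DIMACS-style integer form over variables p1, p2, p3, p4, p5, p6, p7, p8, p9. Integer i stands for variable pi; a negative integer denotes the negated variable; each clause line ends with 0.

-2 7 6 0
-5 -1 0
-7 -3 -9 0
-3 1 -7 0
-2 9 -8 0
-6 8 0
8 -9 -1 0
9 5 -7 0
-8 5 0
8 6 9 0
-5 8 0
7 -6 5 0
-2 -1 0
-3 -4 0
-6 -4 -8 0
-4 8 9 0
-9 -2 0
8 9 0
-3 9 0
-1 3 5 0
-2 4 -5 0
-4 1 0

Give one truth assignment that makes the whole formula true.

p1=F, p2=F, p3=F, p4=F, p5=T, p6=T, p7=F, p8=T, p9=T

p2 occurs only negated in the remaining clauses — set p2 = False.
Set p1 = False and propagate.
  then p4 is forced to False.
Branch on p3: take p3 = False.
For the remaining variables, p5 = True, p6 = True, p7 = False, p8 = True, p9 = True works.
Every clause has at least one true literal under this assignment.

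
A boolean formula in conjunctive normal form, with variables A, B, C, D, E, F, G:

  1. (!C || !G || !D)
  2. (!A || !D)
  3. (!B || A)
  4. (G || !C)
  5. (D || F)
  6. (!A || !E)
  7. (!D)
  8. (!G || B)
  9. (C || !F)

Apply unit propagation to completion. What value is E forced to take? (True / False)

Unit clause (!D) sets D = False.
(F || D) with D = False leaves only F, so F = True.
From (!F || C) and F = True: C = True.
From (G || !C) and C = True: G = True.
(B || !G) with G = True leaves only B, so B = True.
In (A || !B), !B is now false; A must hold, so A = True.
(!E || !A) with A = True leaves only !E, so E = False.

False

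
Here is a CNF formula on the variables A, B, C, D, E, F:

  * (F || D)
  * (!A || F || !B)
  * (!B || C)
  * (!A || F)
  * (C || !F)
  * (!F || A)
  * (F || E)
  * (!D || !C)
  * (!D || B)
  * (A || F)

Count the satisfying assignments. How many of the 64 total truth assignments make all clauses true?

Satisfying assignments:
  A=T B=F C=T D=F E=F F=T
  A=T B=F C=T D=F E=T F=T
  A=T B=T C=T D=F E=F F=T
  A=T B=T C=T D=F E=T F=T
That's 4 in total.

4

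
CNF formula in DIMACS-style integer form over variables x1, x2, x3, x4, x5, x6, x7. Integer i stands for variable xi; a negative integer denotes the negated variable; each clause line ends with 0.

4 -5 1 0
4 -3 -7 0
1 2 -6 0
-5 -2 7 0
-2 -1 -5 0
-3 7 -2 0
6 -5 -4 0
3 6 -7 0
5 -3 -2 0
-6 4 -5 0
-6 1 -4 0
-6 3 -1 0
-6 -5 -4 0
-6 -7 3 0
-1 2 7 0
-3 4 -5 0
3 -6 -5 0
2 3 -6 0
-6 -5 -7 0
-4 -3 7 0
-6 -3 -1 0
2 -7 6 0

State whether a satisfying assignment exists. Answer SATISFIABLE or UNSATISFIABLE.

SATISFIABLE

Try x1 = True.
Set x2 = True and propagate.
  then x5 is forced to False.
  then x3 is forced to False.
  then x6 is forced to False.
  then x7 is forced to False.
x4 is now unconstrained; take x4 = True.
So x1 = T, x2 = T, x3 = F, x4 = T, x5 = F, x6 = F, x7 = F is a satisfying assignment.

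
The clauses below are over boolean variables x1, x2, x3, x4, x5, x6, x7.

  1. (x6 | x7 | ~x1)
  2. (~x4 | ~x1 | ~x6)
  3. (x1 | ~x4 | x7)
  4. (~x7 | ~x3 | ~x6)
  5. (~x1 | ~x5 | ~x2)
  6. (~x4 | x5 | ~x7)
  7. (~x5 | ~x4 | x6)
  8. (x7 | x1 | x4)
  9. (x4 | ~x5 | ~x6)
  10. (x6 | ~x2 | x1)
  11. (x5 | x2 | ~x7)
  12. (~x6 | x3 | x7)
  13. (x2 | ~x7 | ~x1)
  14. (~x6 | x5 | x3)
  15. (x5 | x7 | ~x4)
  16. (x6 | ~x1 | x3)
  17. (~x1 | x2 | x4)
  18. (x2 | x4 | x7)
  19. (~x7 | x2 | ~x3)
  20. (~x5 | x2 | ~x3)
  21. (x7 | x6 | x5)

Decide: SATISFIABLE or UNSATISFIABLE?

SATISFIABLE

Set x1 = False and propagate.
Branch on x2: take x2 = False.
For the remaining variables, x3 = False, x4 = True, x5 = True, x6 = True, x7 = True works.
So x1 = F, x2 = F, x3 = F, x4 = T, x5 = T, x6 = T, x7 = T is a satisfying assignment.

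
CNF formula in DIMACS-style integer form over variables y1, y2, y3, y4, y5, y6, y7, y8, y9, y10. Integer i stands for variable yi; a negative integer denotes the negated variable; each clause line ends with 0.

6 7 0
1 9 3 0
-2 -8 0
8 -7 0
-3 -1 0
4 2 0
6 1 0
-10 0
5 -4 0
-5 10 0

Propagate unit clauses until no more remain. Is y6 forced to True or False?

(NOT y10) is a unit clause: y10 = False.
(y10 OR NOT y5) with y10 = False leaves only NOT y5, so y5 = False.
(NOT y4 OR y5) with y5 = False leaves only NOT y4, so y4 = False.
In (y4 OR y2), y4 is now false; y2 must hold, so y2 = True.
From (NOT y2 OR NOT y8) and y2 = True: y8 = False.
In (NOT y7 OR y8), y8 is now false; NOT y7 must hold, so y7 = False.
(y7 OR y6): since y7 = False, the clause reduces to (y6). y6 = True.

True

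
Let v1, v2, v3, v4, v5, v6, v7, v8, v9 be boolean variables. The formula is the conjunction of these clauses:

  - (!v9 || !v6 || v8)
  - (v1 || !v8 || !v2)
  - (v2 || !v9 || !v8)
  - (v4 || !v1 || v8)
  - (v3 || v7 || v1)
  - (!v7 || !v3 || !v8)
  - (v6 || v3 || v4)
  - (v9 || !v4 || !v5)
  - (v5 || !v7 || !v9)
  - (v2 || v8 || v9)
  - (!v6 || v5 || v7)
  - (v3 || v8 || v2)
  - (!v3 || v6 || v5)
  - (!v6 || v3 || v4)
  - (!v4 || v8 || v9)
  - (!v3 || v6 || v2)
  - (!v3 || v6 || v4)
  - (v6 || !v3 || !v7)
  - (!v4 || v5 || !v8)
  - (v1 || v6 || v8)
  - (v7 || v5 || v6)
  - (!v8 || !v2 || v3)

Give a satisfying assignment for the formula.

v1=True  v2=True  v3=False  v4=True  v5=True  v6=False  v7=True  v8=False  v9=True

Set v1 = True and propagate.
Branch on v2: take v2 = True.
Set v3 = False and propagate.
  then v8 is forced to False.
  then v4 is forced to True.
  then v9 is forced to True.
  then v6 is forced to False.
For the remaining variables, v5 = True, v7 = True works.
Check each clause:
  1. (v8 || !v9 || !v6) — !v6 is true.
  2. (v1 || !v8 || !v2) — !v8 is true.
  3. (!v8 || v2 || !v9) — !v8 is true.
  4. (v4 || v8 || !v1) — v4 is true.
  5. (v1 || v3 || v7) — v1 is true.
  6. (!v8 || !v7 || !v3) — !v8 is true.
  7. (v4 || v3 || v6) — v4 is true.
  8. (!v5 || v9 || !v4) — v9 is true.
  9. (!v9 || v5 || !v7) — v5 is true.
  10. (v2 || v9 || v8) — v9 is true.
  11. (!v6 || v5 || v7) — !v6 is true.
  12. (v3 || v8 || v2) — v2 is true.
  13. (!v3 || v6 || v5) — !v3 is true.
  14. (v3 || !v6 || v4) — !v6 is true.
  15. (v9 || v8 || !v4) — v9 is true.
  16. (v6 || v2 || !v3) — v2 is true.
  17. (!v3 || v4 || v6) — v4 is true.
  18. (!v7 || v6 || !v3) — !v3 is true.
  19. (v5 || !v4 || !v8) — !v8 is true.
  20. (v6 || v8 || v1) — v1 is true.
  21. (v6 || v7 || v5) — v5 is true.
  22. (v3 || !v8 || !v2) — !v8 is true.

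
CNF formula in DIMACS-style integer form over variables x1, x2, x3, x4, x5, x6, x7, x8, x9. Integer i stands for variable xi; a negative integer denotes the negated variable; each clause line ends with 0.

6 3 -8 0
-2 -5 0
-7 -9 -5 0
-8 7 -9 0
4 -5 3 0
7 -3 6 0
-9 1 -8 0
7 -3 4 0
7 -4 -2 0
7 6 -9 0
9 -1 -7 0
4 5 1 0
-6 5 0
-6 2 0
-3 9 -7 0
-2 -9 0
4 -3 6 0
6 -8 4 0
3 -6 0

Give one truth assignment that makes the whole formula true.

x1 = 1  x2 = 0  x3 = 0  x4 = 1  x5 = 0  x6 = 0  x7 = 0  x8 = 0  x9 = 0

Pure literal: x8 appears only negated; assign x8 = False.
Set x1 = True and propagate.
Try x2 = False.
  then x6 is forced to False.
The remaining clauses are satisfied by x3 = False, x4 = True, x5 = False, x7 = False, x9 = False.
Check each clause:
  1. (x3 | ~x8 | x6) — ~x8 is true.
  2. (~x2 | ~x5) — ~x5 is true.
  3. (~x5 | ~x7 | ~x9) — ~x7 is true.
  4. (~x9 | x7 | ~x8) — ~x8 is true.
  5. (x4 | ~x5 | x3) — x4 is true.
  6. (x7 | ~x3 | x6) — ~x3 is true.
  7. (x1 | ~x9 | ~x8) — ~x8 is true.
  8. (x7 | ~x3 | x4) — x4 is true.
  9. (~x2 | x7 | ~x4) — ~x2 is true.
  10. (~x9 | x6 | x7) — ~x9 is true.
  11. (~x7 | ~x1 | x9) — ~x7 is true.
  12. (x5 | x4 | x1) — x1 is true.
  13. (x5 | ~x6) — ~x6 is true.
  14. (~x6 | x2) — ~x6 is true.
  15. (~x7 | x9 | ~x3) — ~x3 is true.
  16. (~x2 | ~x9) — ~x2 is true.
  17. (x6 | x4 | ~x3) — x4 is true.
  18. (x6 | ~x8 | x4) — ~x8 is true.
  19. (x3 | ~x6) — ~x6 is true.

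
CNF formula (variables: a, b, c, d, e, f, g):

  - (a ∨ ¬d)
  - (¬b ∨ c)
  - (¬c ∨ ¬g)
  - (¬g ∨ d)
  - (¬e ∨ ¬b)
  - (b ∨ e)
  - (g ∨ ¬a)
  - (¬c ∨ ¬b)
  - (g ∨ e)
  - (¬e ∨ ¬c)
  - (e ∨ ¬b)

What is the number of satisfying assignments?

4

Satisfying assignments:
  a=0 b=0 c=0 d=0 e=1 f=0 g=0
  a=0 b=0 c=0 d=0 e=1 f=1 g=0
  a=1 b=0 c=0 d=1 e=1 f=0 g=1
  a=1 b=0 c=0 d=1 e=1 f=1 g=1
That's 4 in total.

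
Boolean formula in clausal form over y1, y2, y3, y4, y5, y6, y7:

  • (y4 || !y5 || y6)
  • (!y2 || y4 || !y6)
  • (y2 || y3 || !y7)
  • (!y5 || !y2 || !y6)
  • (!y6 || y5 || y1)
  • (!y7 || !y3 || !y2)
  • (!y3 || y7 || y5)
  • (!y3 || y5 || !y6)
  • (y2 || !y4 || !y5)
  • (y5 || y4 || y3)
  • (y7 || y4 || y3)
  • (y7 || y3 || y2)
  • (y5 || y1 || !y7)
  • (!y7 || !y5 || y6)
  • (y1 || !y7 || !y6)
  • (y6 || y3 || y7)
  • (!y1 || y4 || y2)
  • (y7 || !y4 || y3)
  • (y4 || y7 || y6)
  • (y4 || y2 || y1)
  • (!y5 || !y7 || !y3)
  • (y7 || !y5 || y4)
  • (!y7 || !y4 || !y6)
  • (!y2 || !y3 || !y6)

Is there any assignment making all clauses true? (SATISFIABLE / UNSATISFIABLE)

Set y1 = True and propagate.
Branch on y2: take y2 = False.
  then y4 is forced to True.
  then y5 is forced to False.
Set y3 = True and propagate.
  then y7 is forced to True.
  then y6 is forced to False.
Every clause has at least one true literal under this assignment.
So y1 = True, y2 = False, y3 = True, y4 = True, y5 = False, y6 = False, y7 = True is a satisfying assignment.

SATISFIABLE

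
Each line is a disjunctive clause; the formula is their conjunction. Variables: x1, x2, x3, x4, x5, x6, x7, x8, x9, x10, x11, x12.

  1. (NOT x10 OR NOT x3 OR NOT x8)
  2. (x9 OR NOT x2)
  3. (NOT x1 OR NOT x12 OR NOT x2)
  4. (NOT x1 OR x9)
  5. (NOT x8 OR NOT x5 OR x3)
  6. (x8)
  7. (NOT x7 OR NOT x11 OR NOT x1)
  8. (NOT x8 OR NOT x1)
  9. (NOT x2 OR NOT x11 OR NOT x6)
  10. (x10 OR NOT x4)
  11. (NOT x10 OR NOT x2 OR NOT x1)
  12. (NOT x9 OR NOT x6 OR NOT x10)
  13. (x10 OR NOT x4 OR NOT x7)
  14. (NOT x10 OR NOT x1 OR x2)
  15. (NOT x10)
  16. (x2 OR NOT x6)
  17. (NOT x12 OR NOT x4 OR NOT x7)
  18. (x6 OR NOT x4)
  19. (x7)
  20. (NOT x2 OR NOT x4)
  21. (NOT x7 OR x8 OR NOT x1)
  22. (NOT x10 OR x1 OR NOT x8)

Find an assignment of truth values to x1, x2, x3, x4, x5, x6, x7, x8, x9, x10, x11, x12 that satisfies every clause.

x1 = F  x2 = T  x3 = T  x4 = F  x5 = T  x6 = F  x7 = T  x8 = T  x9 = T  x10 = F  x11 = F  x12 = T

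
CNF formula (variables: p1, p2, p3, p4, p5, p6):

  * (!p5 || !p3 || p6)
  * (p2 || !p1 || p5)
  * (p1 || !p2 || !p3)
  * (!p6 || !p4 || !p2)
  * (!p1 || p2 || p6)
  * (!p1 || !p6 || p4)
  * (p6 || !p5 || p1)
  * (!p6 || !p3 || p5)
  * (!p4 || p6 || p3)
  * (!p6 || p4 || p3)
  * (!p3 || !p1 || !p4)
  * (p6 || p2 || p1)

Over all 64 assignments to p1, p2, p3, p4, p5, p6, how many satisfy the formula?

Split on p6, then p1.
  p6=T, p1=T: remaining (p2,p3,p4,p5) ∈ {(F,F,T,T)} — 1.
  p6=T, p1=F: remaining (p2,p3,p4,p5) ∈ {(F,F,T,F); (F,F,T,T); (F,T,F,T); (F,T,T,T)} — 4.
  p6=F, p1=T: remaining (p2,p3,p4,p5) ∈ {(T,F,F,F); (T,F,F,T); (T,T,F,F)} — 3.
  p6=F, p1=F: remaining (p2,p3,p4,p5) ∈ {(T,F,F,F)} — 1.
Total: 1 + 4 + 3 + 1 = 9.

9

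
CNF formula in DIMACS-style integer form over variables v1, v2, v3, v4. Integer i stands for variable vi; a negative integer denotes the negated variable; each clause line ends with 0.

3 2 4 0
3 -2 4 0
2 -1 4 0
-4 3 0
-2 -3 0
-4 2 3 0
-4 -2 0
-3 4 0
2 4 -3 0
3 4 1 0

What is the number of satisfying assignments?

2

The models are:
  v1=F v2=F v3=T v4=T
  v1=T v2=F v3=T v4=T
That's 2 in total.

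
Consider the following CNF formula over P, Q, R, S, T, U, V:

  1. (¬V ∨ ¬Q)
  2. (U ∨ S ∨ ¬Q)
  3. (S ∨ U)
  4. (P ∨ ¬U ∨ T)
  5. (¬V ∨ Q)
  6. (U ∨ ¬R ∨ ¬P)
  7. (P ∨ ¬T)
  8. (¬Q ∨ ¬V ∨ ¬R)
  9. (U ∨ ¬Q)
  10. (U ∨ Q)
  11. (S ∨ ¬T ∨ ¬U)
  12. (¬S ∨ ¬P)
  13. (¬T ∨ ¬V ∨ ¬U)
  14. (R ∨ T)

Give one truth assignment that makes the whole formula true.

V occurs only negated in the remaining clauses — set V = False.
Try P = True.
  then S is forced to False.
  then U is forced to True.
  then T is forced to False.
  then R is forced to True.
Q is now unconstrained; take Q = True.

P=True, Q=True, R=True, S=False, T=False, U=True, V=False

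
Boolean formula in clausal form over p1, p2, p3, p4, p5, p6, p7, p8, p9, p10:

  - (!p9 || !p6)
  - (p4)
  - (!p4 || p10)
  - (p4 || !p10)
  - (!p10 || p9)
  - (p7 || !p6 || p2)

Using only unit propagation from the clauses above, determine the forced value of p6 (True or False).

False

(p4) stands alone — p4 = True.
In (p10 || !p4), !p4 is now false; p10 must hold, so p10 = True.
In (p9 || !p10), !p10 is now false; p9 must hold, so p9 = True.
From (!p9 || !p6) and p9 = True: p6 = False.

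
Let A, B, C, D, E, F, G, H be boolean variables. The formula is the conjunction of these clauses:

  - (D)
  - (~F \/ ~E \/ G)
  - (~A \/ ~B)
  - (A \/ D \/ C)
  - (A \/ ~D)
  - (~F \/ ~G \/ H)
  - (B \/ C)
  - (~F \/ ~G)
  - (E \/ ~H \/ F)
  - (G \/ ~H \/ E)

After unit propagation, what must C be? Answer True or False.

True

(D) stands alone — D = True.
From (A \/ ~D) and D = True: A = True.
In (~B \/ ~A), ~A is now false; ~B must hold, so B = False.
From (C \/ B) and B = False: C = True.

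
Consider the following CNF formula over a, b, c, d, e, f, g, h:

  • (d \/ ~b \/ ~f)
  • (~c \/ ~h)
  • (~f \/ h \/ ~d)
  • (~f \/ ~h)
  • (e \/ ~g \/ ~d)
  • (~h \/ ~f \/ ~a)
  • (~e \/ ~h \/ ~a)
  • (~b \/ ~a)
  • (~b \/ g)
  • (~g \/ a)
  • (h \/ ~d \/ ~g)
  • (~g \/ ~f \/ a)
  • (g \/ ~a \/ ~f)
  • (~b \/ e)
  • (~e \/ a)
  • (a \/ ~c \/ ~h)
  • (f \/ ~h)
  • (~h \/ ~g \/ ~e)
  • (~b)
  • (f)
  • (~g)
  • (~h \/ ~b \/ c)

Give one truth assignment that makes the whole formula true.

a=False, b=False, c=False, d=False, e=False, f=True, g=False, h=False

Check each clause:
  1. (d \/ ~f \/ ~b) — ~b is true.
  2. (~c \/ ~h) — ~h is true.
  3. (~f \/ ~d \/ h) — ~d is true.
  4. (~f \/ ~h) — ~h is true.
  5. (e \/ ~g \/ ~d) — ~g is true.
  6. (~h \/ ~f \/ ~a) — ~h is true.
  7. (~a \/ ~h \/ ~e) — ~h is true.
  8. (~a \/ ~b) — ~b is true.
  9. (g \/ ~b) — ~b is true.
  10. (a \/ ~g) — ~g is true.
  11. (~g \/ h \/ ~d) — ~g is true.
  12. (~g \/ a \/ ~f) — ~g is true.
  13. (~f \/ g \/ ~a) — ~a is true.
  14. (~b \/ e) — ~b is true.
  15. (~e \/ a) — ~e is true.
  16. (a \/ ~c \/ ~h) — ~h is true.
  17. (~h \/ f) — ~h is true.
  18. (~g \/ ~e \/ ~h) — ~h is true.
  19. (~b) — ~b is true.
  20. (f) — f is true.
  21. (~g) — ~g is true.
  22. (~h \/ c \/ ~b) — ~h is true.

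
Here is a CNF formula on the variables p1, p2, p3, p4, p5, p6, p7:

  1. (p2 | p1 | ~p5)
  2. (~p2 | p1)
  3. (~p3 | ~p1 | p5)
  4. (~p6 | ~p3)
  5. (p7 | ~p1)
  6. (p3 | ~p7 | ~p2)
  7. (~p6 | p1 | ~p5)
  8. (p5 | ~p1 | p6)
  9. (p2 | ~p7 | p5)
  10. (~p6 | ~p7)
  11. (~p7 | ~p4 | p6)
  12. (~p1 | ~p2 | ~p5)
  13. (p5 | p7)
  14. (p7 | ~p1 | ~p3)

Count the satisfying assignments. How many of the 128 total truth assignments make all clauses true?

2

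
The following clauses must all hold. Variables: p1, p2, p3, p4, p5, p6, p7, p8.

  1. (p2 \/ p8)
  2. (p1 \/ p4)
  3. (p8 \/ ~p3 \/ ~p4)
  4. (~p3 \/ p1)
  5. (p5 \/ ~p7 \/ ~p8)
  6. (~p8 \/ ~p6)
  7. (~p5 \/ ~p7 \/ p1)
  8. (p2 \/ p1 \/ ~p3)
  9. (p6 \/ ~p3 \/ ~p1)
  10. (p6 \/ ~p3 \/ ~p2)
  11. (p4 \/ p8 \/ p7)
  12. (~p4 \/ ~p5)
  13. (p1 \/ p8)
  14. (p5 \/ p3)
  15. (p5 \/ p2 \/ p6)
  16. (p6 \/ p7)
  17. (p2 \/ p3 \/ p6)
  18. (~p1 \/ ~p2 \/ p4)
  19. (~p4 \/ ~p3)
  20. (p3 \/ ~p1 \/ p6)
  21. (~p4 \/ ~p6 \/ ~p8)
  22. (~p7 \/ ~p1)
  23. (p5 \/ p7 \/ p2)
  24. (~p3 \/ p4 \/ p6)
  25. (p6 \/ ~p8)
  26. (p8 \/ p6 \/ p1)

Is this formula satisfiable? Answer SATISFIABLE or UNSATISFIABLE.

UNSATISFIABLE

p6 = True:
  propagation gives p8=False, p2=True, p1=True, p4=True; an empty clause results — contradiction.
p6 = False:
  propagation gives p7=True, p1=False, p4=True, p3=False; an empty clause results — contradiction.
Every branch closes, so no satisfying assignment exists.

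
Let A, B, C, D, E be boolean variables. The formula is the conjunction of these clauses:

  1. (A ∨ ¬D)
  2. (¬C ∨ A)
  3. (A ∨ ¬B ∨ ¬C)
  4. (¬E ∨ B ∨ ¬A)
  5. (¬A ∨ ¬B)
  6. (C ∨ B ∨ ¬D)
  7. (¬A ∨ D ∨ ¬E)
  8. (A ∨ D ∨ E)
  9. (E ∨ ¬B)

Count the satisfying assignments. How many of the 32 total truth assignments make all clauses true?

5

Satisfying assignments:
  A=0 B=0 C=0 D=0 E=1
  A=0 B=1 C=0 D=0 E=1
  A=1 B=0 C=0 D=0 E=0
  A=1 B=0 C=1 D=0 E=0
  A=1 B=0 C=1 D=1 E=0
That's 5 in total.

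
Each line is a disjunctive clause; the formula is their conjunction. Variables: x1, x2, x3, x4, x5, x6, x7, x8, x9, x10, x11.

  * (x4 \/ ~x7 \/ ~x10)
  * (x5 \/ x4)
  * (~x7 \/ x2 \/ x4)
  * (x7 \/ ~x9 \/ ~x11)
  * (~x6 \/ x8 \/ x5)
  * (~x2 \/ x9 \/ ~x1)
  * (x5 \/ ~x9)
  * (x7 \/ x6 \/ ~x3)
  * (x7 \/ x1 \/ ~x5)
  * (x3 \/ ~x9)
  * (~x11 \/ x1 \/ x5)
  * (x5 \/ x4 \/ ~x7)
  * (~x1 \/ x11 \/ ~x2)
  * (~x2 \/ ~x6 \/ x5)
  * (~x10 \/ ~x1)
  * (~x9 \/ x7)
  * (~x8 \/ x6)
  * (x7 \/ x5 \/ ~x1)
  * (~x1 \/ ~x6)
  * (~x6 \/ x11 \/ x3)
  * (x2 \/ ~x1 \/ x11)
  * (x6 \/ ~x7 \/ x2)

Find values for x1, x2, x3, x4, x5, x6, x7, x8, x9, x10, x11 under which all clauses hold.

x4 occurs only positively in the remaining clauses — set x4 = True.
Pure literal: x10 appears only negated; assign x10 = False.
Try x1 = False.
Try x2 = True.
Try x3 = False.
  then x9 is forced to False.
The remaining clauses are satisfied by x5 = False, x6 = False, x7 = True, x8 = False, x11 = False.

x1=F, x2=T, x3=F, x4=T, x5=F, x6=F, x7=T, x8=F, x9=F, x10=F, x11=F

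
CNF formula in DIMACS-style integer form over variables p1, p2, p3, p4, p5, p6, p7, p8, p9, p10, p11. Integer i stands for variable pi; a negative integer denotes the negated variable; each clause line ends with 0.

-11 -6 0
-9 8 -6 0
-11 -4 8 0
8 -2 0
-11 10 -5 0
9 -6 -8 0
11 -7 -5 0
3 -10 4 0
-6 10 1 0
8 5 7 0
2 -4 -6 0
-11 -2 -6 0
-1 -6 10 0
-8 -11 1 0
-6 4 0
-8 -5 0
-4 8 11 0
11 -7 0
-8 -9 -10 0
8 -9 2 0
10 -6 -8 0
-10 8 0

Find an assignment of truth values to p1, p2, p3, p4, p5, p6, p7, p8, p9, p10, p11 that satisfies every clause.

p3 occurs only positively in the remaining clauses — set p3 = True.
p6 occurs only negated in the remaining clauses — set p6 = False.
Branch on p1: take p1 = True.
For the remaining variables, p2 = False, p4 = False, p5 = False, p7 = False, p8 = True, p9 = True, p10 = False, p11 = True works.
Every clause has at least one true literal under this assignment.

p1=1  p2=0  p3=1  p4=0  p5=0  p6=0  p7=0  p8=1  p9=1  p10=0  p11=1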